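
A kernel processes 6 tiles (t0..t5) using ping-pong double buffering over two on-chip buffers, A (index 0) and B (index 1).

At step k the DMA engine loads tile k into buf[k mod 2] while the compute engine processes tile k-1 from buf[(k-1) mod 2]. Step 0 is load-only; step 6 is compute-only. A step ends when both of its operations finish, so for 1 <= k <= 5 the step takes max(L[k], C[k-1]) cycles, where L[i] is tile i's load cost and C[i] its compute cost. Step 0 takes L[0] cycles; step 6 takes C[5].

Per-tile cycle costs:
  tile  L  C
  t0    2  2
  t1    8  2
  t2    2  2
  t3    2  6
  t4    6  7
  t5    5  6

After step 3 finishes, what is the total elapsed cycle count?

end_cycle[3] = 14

k=0 load=t0/2c comp=- wait=2 total=2
k=1 load=t1/8c comp=t0/2c wait=8 total=10
k=2 load=t2/2c comp=t1/2c wait=2 total=12
k=3 load=t3/2c comp=t2/2c wait=2 total=14
k=4 load=t4/6c comp=t3/6c wait=6 total=20
k=5 load=t5/5c comp=t4/7c wait=7 total=27
k=6 load=- comp=t5/6c wait=6 total=33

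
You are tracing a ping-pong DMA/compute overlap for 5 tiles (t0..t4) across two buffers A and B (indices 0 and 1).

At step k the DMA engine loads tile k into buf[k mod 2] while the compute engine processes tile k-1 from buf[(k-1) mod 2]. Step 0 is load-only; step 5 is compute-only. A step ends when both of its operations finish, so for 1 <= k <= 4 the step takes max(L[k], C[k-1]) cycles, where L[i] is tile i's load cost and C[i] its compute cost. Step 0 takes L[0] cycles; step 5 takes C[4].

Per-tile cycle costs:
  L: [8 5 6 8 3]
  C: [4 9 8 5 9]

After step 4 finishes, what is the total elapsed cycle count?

end_cycle[4] = 35

step 0: L[0]=8 → dur=8, Σ=8 | A=load:t0 B=idle [load-only]
step 1: L[1]=5 C[0]=4 → dur=5, Σ=13 | A=compute:t0 B=load:t1 [load-bound]
step 2: L[2]=6 C[1]=9 → dur=9, Σ=22 | A=load:t2 B=compute:t1 [compute-bound]
step 3: L[3]=8 C[2]=8 → dur=8, Σ=30 | A=compute:t2 B=load:t3 [tied]
step 4: L[4]=3 C[3]=5 → dur=5, Σ=35 | A=load:t4 B=compute:t3 [compute-bound]
step 5: C[4]=9 → dur=9, Σ=44 | A=compute:t4 B=idle [compute-only]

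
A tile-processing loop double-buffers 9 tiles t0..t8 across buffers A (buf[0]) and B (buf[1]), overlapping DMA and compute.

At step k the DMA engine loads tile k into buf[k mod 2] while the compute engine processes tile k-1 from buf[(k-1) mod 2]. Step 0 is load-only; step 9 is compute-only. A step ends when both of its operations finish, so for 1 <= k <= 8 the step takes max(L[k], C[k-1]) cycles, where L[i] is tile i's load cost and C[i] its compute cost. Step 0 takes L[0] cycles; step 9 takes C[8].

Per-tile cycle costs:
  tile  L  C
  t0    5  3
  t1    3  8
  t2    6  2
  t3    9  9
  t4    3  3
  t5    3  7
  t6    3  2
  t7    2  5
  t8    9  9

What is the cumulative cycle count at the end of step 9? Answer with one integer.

step 0: L[0]=5 → dur=5, Σ=5 | A=load:t0 B=idle [load-only]
step 1: L[1]=3 C[0]=3 → dur=3, Σ=8 | A=compute:t0 B=load:t1 [tied]
step 2: L[2]=6 C[1]=8 → dur=8, Σ=16 | A=load:t2 B=compute:t1 [compute-bound]
step 3: L[3]=9 C[2]=2 → dur=9, Σ=25 | A=compute:t2 B=load:t3 [load-bound]
step 4: L[4]=3 C[3]=9 → dur=9, Σ=34 | A=load:t4 B=compute:t3 [compute-bound]
step 5: L[5]=3 C[4]=3 → dur=3, Σ=37 | A=compute:t4 B=load:t5 [tied]
step 6: L[6]=3 C[5]=7 → dur=7, Σ=44 | A=load:t6 B=compute:t5 [compute-bound]
step 7: L[7]=2 C[6]=2 → dur=2, Σ=46 | A=compute:t6 B=load:t7 [tied]
step 8: L[8]=9 C[7]=5 → dur=9, Σ=55 | A=load:t8 B=compute:t7 [load-bound]
step 9: C[8]=9 → dur=9, Σ=64 | A=compute:t8 B=idle [compute-only]

end_cycle[9] = 64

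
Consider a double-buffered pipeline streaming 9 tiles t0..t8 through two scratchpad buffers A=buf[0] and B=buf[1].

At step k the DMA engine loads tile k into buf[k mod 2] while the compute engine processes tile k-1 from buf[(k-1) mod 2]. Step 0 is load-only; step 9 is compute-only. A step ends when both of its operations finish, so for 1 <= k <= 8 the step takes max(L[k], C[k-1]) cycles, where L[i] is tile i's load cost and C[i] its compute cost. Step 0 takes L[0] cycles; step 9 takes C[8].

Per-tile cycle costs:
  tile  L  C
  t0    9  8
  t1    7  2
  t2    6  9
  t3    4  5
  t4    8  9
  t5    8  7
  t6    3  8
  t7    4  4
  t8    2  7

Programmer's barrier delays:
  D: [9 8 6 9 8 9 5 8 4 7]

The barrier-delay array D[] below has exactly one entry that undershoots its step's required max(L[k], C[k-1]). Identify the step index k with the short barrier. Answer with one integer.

hazard at step 6

k=0 barrier L[0]=9→9c, D[0]=9 ok
k=1 barrier max(L[1]=7,C[0]=8)→8c, D[1]=8 ok
k=2 barrier max(L[2]=6,C[1]=2)→6c, D[2]=6 ok
k=3 barrier max(L[3]=4,C[2]=9)→9c, D[3]=9 ok
k=4 barrier max(L[4]=8,C[3]=5)→8c, D[4]=8 ok
k=5 barrier max(L[5]=8,C[4]=9)→9c, D[5]=9 ok
k=6 barrier max(L[6]=3,C[5]=7)→7c, D[6]=5 SHORT
k=7 barrier max(L[7]=4,C[6]=8)→8c, D[7]=8 ok
k=8 barrier max(L[8]=2,C[7]=4)→4c, D[8]=4 ok
k=9 barrier C[8]=7→7c, D[9]=7 ok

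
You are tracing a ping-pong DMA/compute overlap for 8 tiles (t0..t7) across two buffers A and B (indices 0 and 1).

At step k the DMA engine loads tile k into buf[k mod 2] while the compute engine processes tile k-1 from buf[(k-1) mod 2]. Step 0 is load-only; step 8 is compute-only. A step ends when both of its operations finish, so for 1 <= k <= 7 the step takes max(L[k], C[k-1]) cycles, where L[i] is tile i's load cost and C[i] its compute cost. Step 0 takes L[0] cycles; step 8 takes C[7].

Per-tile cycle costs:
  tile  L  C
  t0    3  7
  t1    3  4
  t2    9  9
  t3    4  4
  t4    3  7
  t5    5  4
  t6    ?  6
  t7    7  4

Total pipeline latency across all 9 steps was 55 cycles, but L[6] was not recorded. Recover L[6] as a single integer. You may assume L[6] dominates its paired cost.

L[6] = 5

step 0: dur = L[0]=3 = 3
step 1: dur = max(L[1]=3, C[0]=7) = 7
step 2: dur = max(L[2]=9, C[1]=4) = 9
step 3: dur = max(L[3]=4, C[2]=9) = 9
step 4: dur = max(L[4]=3, C[3]=4) = 4
step 5: dur = max(L[5]=5, C[4]=7) = 7
step 6: dur = max(L[6]=?, C[5]=4) = L[6]  (unknown; binding)
step 7: dur = max(L[7]=7, C[6]=6) = 7
step 8: dur = C[7]=4 = 4
sum of known step durations = 50
dur[6] = total - known = 55 - 50 = 5
L[6] is the binding max in step 6, so L[6] = dur[6] = 5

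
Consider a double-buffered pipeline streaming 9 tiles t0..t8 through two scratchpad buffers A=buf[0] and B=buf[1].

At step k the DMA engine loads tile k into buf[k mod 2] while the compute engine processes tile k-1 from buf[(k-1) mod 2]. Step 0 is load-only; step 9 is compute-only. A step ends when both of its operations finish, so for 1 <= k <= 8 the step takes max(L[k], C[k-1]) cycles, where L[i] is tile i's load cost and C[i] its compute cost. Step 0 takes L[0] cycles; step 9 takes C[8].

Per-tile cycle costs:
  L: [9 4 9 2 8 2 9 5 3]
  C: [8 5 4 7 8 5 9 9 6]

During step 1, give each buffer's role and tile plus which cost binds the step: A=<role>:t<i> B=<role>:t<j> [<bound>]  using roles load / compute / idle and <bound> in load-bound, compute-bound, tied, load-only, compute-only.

step 0: L[0]=9 → dur=9, Σ=9 | A=load:t0 B=idle [load-only]
step 1: L[1]=4 C[0]=8 → dur=8, Σ=17 | A=compute:t0 B=load:t1 [compute-bound]
step 2: L[2]=9 C[1]=5 → dur=9, Σ=26 | A=load:t2 B=compute:t1 [load-bound]
step 3: L[3]=2 C[2]=4 → dur=4, Σ=30 | A=compute:t2 B=load:t3 [compute-bound]
step 4: L[4]=8 C[3]=7 → dur=8, Σ=38 | A=load:t4 B=compute:t3 [load-bound]
step 5: L[5]=2 C[4]=8 → dur=8, Σ=46 | A=compute:t4 B=load:t5 [compute-bound]
step 6: L[6]=9 C[5]=5 → dur=9, Σ=55 | A=load:t6 B=compute:t5 [load-bound]
step 7: L[7]=5 C[6]=9 → dur=9, Σ=64 | A=compute:t6 B=load:t7 [compute-bound]
step 8: L[8]=3 C[7]=9 → dur=9, Σ=73 | A=load:t8 B=compute:t7 [compute-bound]
step 9: C[8]=6 → dur=6, Σ=79 | A=compute:t8 B=idle [compute-only]

step 1: A=compute:t0 B=load:t1 [compute-bound]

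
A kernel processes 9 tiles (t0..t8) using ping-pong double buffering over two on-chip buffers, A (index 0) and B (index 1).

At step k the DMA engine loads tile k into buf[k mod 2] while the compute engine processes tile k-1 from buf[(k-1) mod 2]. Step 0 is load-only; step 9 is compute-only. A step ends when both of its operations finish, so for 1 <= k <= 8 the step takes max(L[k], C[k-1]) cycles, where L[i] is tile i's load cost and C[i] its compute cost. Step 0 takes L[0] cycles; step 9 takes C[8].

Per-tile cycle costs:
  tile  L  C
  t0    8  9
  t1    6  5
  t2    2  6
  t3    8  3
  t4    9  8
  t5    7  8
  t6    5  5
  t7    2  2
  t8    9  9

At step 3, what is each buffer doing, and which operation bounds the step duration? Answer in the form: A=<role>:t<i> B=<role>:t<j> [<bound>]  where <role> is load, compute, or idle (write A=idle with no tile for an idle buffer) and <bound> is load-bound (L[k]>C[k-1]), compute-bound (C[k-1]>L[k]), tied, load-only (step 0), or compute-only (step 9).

[0] DMA t0→A (8c) ∥ CU idle ⇒ 8c, clock 8
[1] DMA t1→B (6c) ∥ CU A:t0 (9c) ⇒ 9c, clock 17
[2] DMA t2→A (2c) ∥ CU B:t1 (5c) ⇒ 5c, clock 22
[3] DMA t3→B (8c) ∥ CU A:t2 (6c) ⇒ 8c, clock 30
[4] DMA t4→A (9c) ∥ CU B:t3 (3c) ⇒ 9c, clock 39
[5] DMA t5→B (7c) ∥ CU A:t4 (8c) ⇒ 8c, clock 47
[6] DMA t6→A (5c) ∥ CU B:t5 (8c) ⇒ 8c, clock 55
[7] DMA t7→B (2c) ∥ CU A:t6 (5c) ⇒ 5c, clock 60
[8] DMA t8→A (9c) ∥ CU B:t7 (2c) ⇒ 9c, clock 69
[9] DMA idle ∥ CU A:t8 (9c) ⇒ 9c, clock 78

step 3: A=compute:t2 B=load:t3 [load-bound]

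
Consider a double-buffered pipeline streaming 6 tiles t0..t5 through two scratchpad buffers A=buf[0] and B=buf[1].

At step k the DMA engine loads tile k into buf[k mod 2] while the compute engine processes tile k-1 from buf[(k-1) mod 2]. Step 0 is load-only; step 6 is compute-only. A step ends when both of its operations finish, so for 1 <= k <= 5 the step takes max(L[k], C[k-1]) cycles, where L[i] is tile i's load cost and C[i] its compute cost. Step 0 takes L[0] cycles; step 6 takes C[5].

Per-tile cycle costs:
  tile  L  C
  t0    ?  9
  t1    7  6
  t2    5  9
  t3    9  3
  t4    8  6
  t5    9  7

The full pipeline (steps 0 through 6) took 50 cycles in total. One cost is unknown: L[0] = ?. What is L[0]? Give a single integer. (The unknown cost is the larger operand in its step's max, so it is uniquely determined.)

step 0: dur = L[0]=? = L[0]  (unknown; binding)
step 1: dur = max(L[1]=7, C[0]=9) = 9
step 2: dur = max(L[2]=5, C[1]=6) = 6
step 3: dur = max(L[3]=9, C[2]=9) = 9
step 4: dur = max(L[4]=8, C[3]=3) = 8
step 5: dur = max(L[5]=9, C[4]=6) = 9
step 6: dur = C[5]=7 = 7
sum of known step durations = 48
dur[0] = total - known = 50 - 48 = 2
L[0] is the binding max in step 0, so L[0] = dur[0] = 2

L[0] = 2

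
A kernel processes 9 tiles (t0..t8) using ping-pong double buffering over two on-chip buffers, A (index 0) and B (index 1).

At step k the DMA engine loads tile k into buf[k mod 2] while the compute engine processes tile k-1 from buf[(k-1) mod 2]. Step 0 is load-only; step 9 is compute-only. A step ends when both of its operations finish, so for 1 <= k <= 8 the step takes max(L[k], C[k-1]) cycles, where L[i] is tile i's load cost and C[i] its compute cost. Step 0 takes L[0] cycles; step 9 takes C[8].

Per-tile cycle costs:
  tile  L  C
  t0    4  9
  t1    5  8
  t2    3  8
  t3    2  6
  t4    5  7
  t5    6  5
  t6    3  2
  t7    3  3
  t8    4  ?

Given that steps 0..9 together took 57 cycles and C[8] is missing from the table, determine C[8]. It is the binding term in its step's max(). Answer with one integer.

step 0 = dur = L[0]=4 = 4
step 1 = dur = max(L[1]=5, C[0]=9) = 9
step 2 = dur = max(L[2]=3, C[1]=8) = 8
step 3 = dur = max(L[3]=2, C[2]=8) = 8
step 4 = dur = max(L[4]=5, C[3]=6) = 6
step 5 = dur = max(L[5]=6, C[4]=7) = 7
step 6 = dur = max(L[6]=3, C[5]=5) = 5
step 7 = dur = max(L[7]=3, C[6]=2) = 3
step 8 = dur = max(L[8]=4, C[7]=3) = 4
step 9 = dur = C[8]=? = C[8]  (unknown; binding)
sum of known step durations = 54
dur[9] = total - known = 57 - 54 = 3
C[8] is the binding max in step 9, so C[8] = dur[9] = 3

C[8] = 3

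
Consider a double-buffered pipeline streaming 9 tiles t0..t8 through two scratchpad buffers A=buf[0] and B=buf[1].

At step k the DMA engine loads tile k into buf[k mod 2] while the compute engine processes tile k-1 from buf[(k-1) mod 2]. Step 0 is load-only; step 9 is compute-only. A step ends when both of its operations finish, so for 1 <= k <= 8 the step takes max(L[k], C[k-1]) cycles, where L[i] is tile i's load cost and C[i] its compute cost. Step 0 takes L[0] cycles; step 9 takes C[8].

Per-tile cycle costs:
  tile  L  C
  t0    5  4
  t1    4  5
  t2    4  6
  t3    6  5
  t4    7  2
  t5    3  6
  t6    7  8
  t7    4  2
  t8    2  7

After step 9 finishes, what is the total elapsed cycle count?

  0. 5=5c; end=5; A:t0 B:-
  1. max(4,4)=4c; end=9; A:t0 B:t1
  2. max(4,5)=5c; end=14; A:t2 B:t1
  3. max(6,6)=6c; end=20; A:t2 B:t3
  4. max(7,5)=7c; end=27; A:t4 B:t3
  5. max(3,2)=3c; end=30; A:t4 B:t5
  6. max(7,6)=7c; end=37; A:t6 B:t5
  7. max(4,8)=8c; end=45; A:t6 B:t7
  8. max(2,2)=2c; end=47; A:t8 B:t7
  9. 7=7c; end=54; A:t8 B:t7

end_cycle[9] = 54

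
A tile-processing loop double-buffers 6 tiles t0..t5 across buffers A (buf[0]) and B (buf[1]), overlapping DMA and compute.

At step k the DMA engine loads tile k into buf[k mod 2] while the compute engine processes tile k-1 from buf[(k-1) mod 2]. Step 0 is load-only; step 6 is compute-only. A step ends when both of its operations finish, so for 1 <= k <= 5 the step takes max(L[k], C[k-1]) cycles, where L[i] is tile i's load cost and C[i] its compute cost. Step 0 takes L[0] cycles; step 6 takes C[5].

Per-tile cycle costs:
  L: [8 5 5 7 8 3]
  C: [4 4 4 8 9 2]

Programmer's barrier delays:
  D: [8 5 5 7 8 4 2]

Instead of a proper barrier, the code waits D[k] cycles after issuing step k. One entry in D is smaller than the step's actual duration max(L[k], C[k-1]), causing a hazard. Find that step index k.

hazard at step 5

step 0: need L[0]=8 = 8; D[0]=8 ok
step 1: need max(L[1]=5,C[0]=4) = 5; D[1]=5 ok
step 2: need max(L[2]=5,C[1]=4) = 5; D[2]=5 ok
step 3: need max(L[3]=7,C[2]=4) = 7; D[3]=7 ok
step 4: need max(L[4]=8,C[3]=8) = 8; D[4]=8 ok
step 5: need max(L[5]=3,C[4]=9) = 9; D[5]=4 SHORT
step 6: need C[5]=2 = 2; D[6]=2 ok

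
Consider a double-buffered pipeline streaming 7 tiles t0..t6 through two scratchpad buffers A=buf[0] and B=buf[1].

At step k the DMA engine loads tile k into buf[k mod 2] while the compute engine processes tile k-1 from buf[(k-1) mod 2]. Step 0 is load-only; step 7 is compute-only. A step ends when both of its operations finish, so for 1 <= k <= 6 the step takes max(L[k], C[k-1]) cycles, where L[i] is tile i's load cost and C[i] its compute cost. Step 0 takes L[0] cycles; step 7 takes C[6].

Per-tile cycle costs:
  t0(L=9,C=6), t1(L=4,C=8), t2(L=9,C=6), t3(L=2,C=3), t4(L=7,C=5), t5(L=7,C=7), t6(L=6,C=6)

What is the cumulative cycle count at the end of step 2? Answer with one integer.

end_cycle[2] = 24

  0. 9=9c; end=9; A:t0 B:-
  1. max(4,6)=6c; end=15; A:t0 B:t1
  2. max(9,8)=9c; end=24; A:t2 B:t1
  3. max(2,6)=6c; end=30; A:t2 B:t3
  4. max(7,3)=7c; end=37; A:t4 B:t3
  5. max(7,5)=7c; end=44; A:t4 B:t5
  6. max(6,7)=7c; end=51; A:t6 B:t5
  7. 6=6c; end=57; A:t6 B:t5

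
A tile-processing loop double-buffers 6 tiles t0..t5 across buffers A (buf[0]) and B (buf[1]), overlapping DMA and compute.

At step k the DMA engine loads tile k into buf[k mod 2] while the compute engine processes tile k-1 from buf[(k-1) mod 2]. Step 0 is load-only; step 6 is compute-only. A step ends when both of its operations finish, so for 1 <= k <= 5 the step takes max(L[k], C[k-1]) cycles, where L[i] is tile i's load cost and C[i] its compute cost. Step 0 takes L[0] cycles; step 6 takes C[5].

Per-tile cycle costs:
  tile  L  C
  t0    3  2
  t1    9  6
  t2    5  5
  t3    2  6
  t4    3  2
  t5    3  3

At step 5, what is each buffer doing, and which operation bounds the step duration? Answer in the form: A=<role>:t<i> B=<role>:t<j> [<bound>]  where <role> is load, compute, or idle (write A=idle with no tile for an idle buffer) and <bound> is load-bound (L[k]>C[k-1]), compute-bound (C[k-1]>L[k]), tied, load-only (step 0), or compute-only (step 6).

step 5: A=compute:t4 B=load:t5 [load-bound]

  0. 3=3c; end=3; A:t0 B:-
  1. max(9,2)=9c; end=12; A:t0 B:t1
  2. max(5,6)=6c; end=18; A:t2 B:t1
  3. max(2,5)=5c; end=23; A:t2 B:t3
  4. max(3,6)=6c; end=29; A:t4 B:t3
  5. max(3,2)=3c; end=32; A:t4 B:t5
  6. 3=3c; end=35; A:t4 B:t5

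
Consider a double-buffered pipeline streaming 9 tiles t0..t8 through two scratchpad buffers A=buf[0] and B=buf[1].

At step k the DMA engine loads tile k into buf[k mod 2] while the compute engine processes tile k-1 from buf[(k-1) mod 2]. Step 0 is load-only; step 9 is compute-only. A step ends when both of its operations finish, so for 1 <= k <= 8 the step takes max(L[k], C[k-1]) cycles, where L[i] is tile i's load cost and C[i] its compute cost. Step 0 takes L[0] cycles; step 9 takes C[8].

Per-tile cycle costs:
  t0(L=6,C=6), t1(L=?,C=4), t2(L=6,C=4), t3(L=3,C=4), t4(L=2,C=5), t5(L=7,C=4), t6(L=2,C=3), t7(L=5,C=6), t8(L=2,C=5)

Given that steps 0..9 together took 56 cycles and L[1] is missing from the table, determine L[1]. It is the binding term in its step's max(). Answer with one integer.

L[1] = 9

step 0: dur = L[0]=6 = 6
step 1: dur = max(L[1]=?, C[0]=6) = L[1]  (unknown; binding)
step 2: dur = max(L[2]=6, C[1]=4) = 6
step 3: dur = max(L[3]=3, C[2]=4) = 4
step 4: dur = max(L[4]=2, C[3]=4) = 4
step 5: dur = max(L[5]=7, C[4]=5) = 7
step 6: dur = max(L[6]=2, C[5]=4) = 4
step 7: dur = max(L[7]=5, C[6]=3) = 5
step 8: dur = max(L[8]=2, C[7]=6) = 6
step 9: dur = C[8]=5 = 5
sum of known step durations = 47
dur[1] = total - known = 56 - 47 = 9
L[1] is the binding max in step 1, so L[1] = dur[1] = 9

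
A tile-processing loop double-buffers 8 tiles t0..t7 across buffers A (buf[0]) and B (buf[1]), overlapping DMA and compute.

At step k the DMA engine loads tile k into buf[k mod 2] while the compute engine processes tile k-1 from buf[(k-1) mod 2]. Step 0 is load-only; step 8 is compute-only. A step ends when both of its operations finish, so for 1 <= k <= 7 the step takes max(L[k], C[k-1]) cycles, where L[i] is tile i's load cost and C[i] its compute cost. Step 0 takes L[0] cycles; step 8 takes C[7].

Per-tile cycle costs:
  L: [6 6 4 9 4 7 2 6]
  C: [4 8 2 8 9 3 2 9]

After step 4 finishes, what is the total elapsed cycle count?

end_cycle[4] = 37

[0] DMA t0→A (6c) ∥ CU idle ⇒ 6c, clock 6
[1] DMA t1→B (6c) ∥ CU A:t0 (4c) ⇒ 6c, clock 12
[2] DMA t2→A (4c) ∥ CU B:t1 (8c) ⇒ 8c, clock 20
[3] DMA t3→B (9c) ∥ CU A:t2 (2c) ⇒ 9c, clock 29
[4] DMA t4→A (4c) ∥ CU B:t3 (8c) ⇒ 8c, clock 37
[5] DMA t5→B (7c) ∥ CU A:t4 (9c) ⇒ 9c, clock 46
[6] DMA t6→A (2c) ∥ CU B:t5 (3c) ⇒ 3c, clock 49
[7] DMA t7→B (6c) ∥ CU A:t6 (2c) ⇒ 6c, clock 55
[8] DMA idle ∥ CU B:t7 (9c) ⇒ 9c, clock 64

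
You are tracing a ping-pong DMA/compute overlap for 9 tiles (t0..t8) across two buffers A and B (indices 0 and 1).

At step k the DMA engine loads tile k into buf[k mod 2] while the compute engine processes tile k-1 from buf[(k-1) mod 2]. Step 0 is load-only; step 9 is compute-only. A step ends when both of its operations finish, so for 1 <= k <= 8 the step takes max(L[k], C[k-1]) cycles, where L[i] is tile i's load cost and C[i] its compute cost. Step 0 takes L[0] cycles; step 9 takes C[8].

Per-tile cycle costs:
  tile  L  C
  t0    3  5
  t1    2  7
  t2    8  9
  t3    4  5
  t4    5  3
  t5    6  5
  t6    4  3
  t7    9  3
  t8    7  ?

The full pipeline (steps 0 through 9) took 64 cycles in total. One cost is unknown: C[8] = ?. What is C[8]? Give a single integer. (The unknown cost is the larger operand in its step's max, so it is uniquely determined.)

C[8] = 7

step 0 → dur = L[0]=3 = 3
step 1 → dur = max(L[1]=2, C[0]=5) = 5
step 2 → dur = max(L[2]=8, C[1]=7) = 8
step 3 → dur = max(L[3]=4, C[2]=9) = 9
step 4 → dur = max(L[4]=5, C[3]=5) = 5
step 5 → dur = max(L[5]=6, C[4]=3) = 6
step 6 → dur = max(L[6]=4, C[5]=5) = 5
step 7 → dur = max(L[7]=9, C[6]=3) = 9
step 8 → dur = max(L[8]=7, C[7]=3) = 7
step 9 → dur = C[8]=? = C[8]  (unknown; binding)
sum of known step durations = 57
dur[9] = total - known = 64 - 57 = 7
C[8] is the binding max in step 9, so C[8] = dur[9] = 7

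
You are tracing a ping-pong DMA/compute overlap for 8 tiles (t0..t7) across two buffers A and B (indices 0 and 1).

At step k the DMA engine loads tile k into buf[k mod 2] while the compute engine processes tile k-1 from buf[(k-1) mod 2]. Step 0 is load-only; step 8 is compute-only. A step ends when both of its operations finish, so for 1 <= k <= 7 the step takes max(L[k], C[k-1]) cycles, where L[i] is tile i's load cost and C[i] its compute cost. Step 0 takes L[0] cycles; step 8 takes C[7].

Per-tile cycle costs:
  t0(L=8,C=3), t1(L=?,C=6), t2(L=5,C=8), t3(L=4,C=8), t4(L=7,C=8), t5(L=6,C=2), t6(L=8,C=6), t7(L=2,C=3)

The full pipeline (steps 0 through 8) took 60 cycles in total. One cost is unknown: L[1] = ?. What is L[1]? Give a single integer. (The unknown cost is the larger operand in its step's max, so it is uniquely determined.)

L[1] = 5

step 0 = dur = L[0]=8 = 8
step 1 = dur = max(L[1]=?, C[0]=3) = L[1]  (unknown; binding)
step 2 = dur = max(L[2]=5, C[1]=6) = 6
step 3 = dur = max(L[3]=4, C[2]=8) = 8
step 4 = dur = max(L[4]=7, C[3]=8) = 8
step 5 = dur = max(L[5]=6, C[4]=8) = 8
step 6 = dur = max(L[6]=8, C[5]=2) = 8
step 7 = dur = max(L[7]=2, C[6]=6) = 6
step 8 = dur = C[7]=3 = 3
sum of known step durations = 55
dur[1] = total - known = 60 - 55 = 5
L[1] is the binding max in step 1, so L[1] = dur[1] = 5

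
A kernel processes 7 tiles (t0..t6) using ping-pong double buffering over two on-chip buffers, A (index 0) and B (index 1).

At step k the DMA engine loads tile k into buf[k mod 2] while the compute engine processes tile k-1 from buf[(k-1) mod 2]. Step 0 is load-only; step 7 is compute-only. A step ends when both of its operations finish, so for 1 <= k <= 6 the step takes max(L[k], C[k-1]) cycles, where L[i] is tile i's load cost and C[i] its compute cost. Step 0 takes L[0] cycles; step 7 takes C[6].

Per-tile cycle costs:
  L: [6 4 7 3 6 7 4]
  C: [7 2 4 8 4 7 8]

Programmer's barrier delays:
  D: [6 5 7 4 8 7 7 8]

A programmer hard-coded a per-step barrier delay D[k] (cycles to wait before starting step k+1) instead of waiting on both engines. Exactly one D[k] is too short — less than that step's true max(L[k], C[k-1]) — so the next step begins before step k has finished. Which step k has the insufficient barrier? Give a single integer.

step 0: need L[0]=6 = 6; D[0]=6 ok
step 1: need max(L[1]=4,C[0]=7) = 7; D[1]=5 SHORT
step 2: need max(L[2]=7,C[1]=2) = 7; D[2]=7 ok
step 3: need max(L[3]=3,C[2]=4) = 4; D[3]=4 ok
step 4: need max(L[4]=6,C[3]=8) = 8; D[4]=8 ok
step 5: need max(L[5]=7,C[4]=4) = 7; D[5]=7 ok
step 6: need max(L[6]=4,C[5]=7) = 7; D[6]=7 ok
step 7: need C[6]=8 = 8; D[7]=8 ok

hazard at step 1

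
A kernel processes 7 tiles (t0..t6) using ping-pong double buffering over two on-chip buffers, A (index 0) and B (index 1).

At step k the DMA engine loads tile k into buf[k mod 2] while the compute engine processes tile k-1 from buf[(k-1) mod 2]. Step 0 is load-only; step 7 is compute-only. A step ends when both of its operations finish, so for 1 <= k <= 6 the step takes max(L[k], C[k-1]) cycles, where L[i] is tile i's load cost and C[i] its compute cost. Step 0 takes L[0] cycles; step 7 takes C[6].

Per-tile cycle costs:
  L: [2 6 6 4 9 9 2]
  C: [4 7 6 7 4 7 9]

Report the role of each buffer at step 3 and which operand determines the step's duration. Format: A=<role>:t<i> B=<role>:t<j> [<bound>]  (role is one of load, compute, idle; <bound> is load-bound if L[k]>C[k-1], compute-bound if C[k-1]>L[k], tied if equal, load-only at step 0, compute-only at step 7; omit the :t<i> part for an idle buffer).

step 0: L[0]=2 → dur=2, Σ=2 | A=load:t0 B=idle [load-only]
step 1: L[1]=6 C[0]=4 → dur=6, Σ=8 | A=compute:t0 B=load:t1 [load-bound]
step 2: L[2]=6 C[1]=7 → dur=7, Σ=15 | A=load:t2 B=compute:t1 [compute-bound]
step 3: L[3]=4 C[2]=6 → dur=6, Σ=21 | A=compute:t2 B=load:t3 [compute-bound]
step 4: L[4]=9 C[3]=7 → dur=9, Σ=30 | A=load:t4 B=compute:t3 [load-bound]
step 5: L[5]=9 C[4]=4 → dur=9, Σ=39 | A=compute:t4 B=load:t5 [load-bound]
step 6: L[6]=2 C[5]=7 → dur=7, Σ=46 | A=load:t6 B=compute:t5 [compute-bound]
step 7: C[6]=9 → dur=9, Σ=55 | A=compute:t6 B=idle [compute-only]

step 3: A=compute:t2 B=load:t3 [compute-bound]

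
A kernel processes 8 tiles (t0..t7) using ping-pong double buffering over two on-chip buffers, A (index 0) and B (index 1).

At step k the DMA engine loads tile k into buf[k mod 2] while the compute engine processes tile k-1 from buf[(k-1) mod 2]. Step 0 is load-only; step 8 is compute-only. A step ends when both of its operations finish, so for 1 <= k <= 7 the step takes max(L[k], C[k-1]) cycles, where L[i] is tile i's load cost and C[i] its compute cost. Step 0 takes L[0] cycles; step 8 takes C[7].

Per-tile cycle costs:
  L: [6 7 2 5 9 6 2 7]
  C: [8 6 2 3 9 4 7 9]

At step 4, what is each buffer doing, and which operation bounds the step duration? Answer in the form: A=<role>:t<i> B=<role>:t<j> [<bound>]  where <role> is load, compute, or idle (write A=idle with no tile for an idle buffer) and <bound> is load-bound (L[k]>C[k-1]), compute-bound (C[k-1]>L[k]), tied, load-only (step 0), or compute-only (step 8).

step 4: A=load:t4 B=compute:t3 [load-bound]

  0. 6=6c; end=6; A:t0 B:-
  1. max(7,8)=8c; end=14; A:t0 B:t1
  2. max(2,6)=6c; end=20; A:t2 B:t1
  3. max(5,2)=5c; end=25; A:t2 B:t3
  4. max(9,3)=9c; end=34; A:t4 B:t3
  5. max(6,9)=9c; end=43; A:t4 B:t5
  6. max(2,4)=4c; end=47; A:t6 B:t5
  7. max(7,7)=7c; end=54; A:t6 B:t7
  8. 9=9c; end=63; A:t6 B:t7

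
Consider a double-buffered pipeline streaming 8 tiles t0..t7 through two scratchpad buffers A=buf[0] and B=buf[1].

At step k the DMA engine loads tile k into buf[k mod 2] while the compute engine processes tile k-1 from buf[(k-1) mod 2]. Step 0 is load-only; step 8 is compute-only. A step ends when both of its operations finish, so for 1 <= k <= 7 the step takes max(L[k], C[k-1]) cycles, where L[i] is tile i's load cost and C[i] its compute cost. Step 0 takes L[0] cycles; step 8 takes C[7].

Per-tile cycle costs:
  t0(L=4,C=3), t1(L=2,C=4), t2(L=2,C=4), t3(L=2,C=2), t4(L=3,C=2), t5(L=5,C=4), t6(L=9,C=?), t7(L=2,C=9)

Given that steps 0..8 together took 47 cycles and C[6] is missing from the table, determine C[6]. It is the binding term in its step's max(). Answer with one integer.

step 0 = dur = L[0]=4 = 4
step 1 = dur = max(L[1]=2, C[0]=3) = 3
step 2 = dur = max(L[2]=2, C[1]=4) = 4
step 3 = dur = max(L[3]=2, C[2]=4) = 4
step 4 = dur = max(L[4]=3, C[3]=2) = 3
step 5 = dur = max(L[5]=5, C[4]=2) = 5
step 6 = dur = max(L[6]=9, C[5]=4) = 9
step 7 = dur = max(L[7]=2, C[6]=?) = C[6]  (unknown; binding)
step 8 = dur = C[7]=9 = 9
sum of known step durations = 41
dur[7] = total - known = 47 - 41 = 6
C[6] is the binding max in step 7, so C[6] = dur[7] = 6

C[6] = 6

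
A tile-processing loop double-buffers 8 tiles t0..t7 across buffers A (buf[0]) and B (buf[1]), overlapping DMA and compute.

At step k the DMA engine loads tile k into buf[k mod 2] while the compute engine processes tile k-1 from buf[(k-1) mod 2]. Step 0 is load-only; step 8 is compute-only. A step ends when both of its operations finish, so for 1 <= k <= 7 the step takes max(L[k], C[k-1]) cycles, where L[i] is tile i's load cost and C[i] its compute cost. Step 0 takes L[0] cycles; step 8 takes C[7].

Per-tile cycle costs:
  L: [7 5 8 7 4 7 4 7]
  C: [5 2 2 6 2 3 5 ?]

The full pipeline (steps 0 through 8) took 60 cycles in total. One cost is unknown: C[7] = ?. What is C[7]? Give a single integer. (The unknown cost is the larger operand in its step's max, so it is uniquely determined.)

C[7] = 9

step 0: dur = L[0]=7 = 7
step 1: dur = max(L[1]=5, C[0]=5) = 5
step 2: dur = max(L[2]=8, C[1]=2) = 8
step 3: dur = max(L[3]=7, C[2]=2) = 7
step 4: dur = max(L[4]=4, C[3]=6) = 6
step 5: dur = max(L[5]=7, C[4]=2) = 7
step 6: dur = max(L[6]=4, C[5]=3) = 4
step 7: dur = max(L[7]=7, C[6]=5) = 7
step 8: dur = C[7]=? = C[7]  (unknown; binding)
sum of known step durations = 51
dur[8] = total - known = 60 - 51 = 9
C[7] is the binding max in step 8, so C[7] = dur[8] = 9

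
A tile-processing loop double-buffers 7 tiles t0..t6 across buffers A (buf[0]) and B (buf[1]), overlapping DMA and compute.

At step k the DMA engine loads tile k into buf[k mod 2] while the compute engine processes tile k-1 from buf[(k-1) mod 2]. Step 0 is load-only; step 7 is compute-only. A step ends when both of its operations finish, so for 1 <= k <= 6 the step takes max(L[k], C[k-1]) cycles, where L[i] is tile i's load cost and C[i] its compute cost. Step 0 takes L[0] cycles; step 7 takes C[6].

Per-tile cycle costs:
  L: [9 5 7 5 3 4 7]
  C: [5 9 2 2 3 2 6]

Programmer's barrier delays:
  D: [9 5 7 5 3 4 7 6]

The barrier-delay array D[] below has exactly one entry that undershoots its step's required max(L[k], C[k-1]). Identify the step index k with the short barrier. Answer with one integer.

hazard at step 2

[0] required=L[0]=9=9 vs D=9 ok
[1] required=max(L[1]=5,C[0]=5)=5 vs D=5 ok
[2] required=max(L[2]=7,C[1]=9)=9 vs D=7 SHORT
[3] required=max(L[3]=5,C[2]=2)=5 vs D=5 ok
[4] required=max(L[4]=3,C[3]=2)=3 vs D=3 ok
[5] required=max(L[5]=4,C[4]=3)=4 vs D=4 ok
[6] required=max(L[6]=7,C[5]=2)=7 vs D=7 ok
[7] required=C[6]=6=6 vs D=6 ok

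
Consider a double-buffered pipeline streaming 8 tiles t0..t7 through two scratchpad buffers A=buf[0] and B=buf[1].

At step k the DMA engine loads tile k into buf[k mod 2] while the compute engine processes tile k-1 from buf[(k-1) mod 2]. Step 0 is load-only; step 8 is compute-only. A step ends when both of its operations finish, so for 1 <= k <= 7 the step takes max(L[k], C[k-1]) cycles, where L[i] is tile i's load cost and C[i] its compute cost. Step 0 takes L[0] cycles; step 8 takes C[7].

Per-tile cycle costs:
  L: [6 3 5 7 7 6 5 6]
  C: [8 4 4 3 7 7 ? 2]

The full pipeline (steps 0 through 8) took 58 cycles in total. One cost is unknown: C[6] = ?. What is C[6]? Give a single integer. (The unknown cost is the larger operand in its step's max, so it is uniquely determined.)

C[6] = 9

step 0 | dur = L[0]=6 = 6
step 1 | dur = max(L[1]=3, C[0]=8) = 8
step 2 | dur = max(L[2]=5, C[1]=4) = 5
step 3 | dur = max(L[3]=7, C[2]=4) = 7
step 4 | dur = max(L[4]=7, C[3]=3) = 7
step 5 | dur = max(L[5]=6, C[4]=7) = 7
step 6 | dur = max(L[6]=5, C[5]=7) = 7
step 7 | dur = max(L[7]=6, C[6]=?) = C[6]  (unknown; binding)
step 8 | dur = C[7]=2 = 2
sum of known step durations = 49
dur[7] = total - known = 58 - 49 = 9
C[6] is the binding max in step 7, so C[6] = dur[7] = 9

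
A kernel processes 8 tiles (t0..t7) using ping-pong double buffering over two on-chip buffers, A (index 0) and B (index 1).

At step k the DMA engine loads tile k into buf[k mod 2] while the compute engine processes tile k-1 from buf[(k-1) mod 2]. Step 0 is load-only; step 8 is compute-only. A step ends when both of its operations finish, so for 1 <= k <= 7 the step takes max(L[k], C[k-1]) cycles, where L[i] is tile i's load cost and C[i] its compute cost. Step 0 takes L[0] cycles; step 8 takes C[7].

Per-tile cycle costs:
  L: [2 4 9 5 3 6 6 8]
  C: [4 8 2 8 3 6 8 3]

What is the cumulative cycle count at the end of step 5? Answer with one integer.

end_cycle[5] = 34

[0] DMA t0→A (2c) ∥ CU idle ⇒ 2c, clock 2
[1] DMA t1→B (4c) ∥ CU A:t0 (4c) ⇒ 4c, clock 6
[2] DMA t2→A (9c) ∥ CU B:t1 (8c) ⇒ 9c, clock 15
[3] DMA t3→B (5c) ∥ CU A:t2 (2c) ⇒ 5c, clock 20
[4] DMA t4→A (3c) ∥ CU B:t3 (8c) ⇒ 8c, clock 28
[5] DMA t5→B (6c) ∥ CU A:t4 (3c) ⇒ 6c, clock 34
[6] DMA t6→A (6c) ∥ CU B:t5 (6c) ⇒ 6c, clock 40
[7] DMA t7→B (8c) ∥ CU A:t6 (8c) ⇒ 8c, clock 48
[8] DMA idle ∥ CU B:t7 (3c) ⇒ 3c, clock 51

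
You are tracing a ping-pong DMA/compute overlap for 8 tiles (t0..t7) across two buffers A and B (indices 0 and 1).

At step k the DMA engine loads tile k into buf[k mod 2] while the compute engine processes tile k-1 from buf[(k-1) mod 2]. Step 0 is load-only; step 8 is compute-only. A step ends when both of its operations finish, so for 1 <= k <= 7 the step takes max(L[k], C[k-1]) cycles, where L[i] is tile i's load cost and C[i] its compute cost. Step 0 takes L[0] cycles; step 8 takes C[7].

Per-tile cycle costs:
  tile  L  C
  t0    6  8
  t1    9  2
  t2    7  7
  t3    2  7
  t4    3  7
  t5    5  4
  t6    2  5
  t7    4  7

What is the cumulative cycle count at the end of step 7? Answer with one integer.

step 0: L[0]=6 → dur=6, Σ=6 | A=load:t0 B=idle [load-only]
step 1: L[1]=9 C[0]=8 → dur=9, Σ=15 | A=compute:t0 B=load:t1 [load-bound]
step 2: L[2]=7 C[1]=2 → dur=7, Σ=22 | A=load:t2 B=compute:t1 [load-bound]
step 3: L[3]=2 C[2]=7 → dur=7, Σ=29 | A=compute:t2 B=load:t3 [compute-bound]
step 4: L[4]=3 C[3]=7 → dur=7, Σ=36 | A=load:t4 B=compute:t3 [compute-bound]
step 5: L[5]=5 C[4]=7 → dur=7, Σ=43 | A=compute:t4 B=load:t5 [compute-bound]
step 6: L[6]=2 C[5]=4 → dur=4, Σ=47 | A=load:t6 B=compute:t5 [compute-bound]
step 7: L[7]=4 C[6]=5 → dur=5, Σ=52 | A=compute:t6 B=load:t7 [compute-bound]
step 8: C[7]=7 → dur=7, Σ=59 | A=idle B=compute:t7 [compute-only]

end_cycle[7] = 52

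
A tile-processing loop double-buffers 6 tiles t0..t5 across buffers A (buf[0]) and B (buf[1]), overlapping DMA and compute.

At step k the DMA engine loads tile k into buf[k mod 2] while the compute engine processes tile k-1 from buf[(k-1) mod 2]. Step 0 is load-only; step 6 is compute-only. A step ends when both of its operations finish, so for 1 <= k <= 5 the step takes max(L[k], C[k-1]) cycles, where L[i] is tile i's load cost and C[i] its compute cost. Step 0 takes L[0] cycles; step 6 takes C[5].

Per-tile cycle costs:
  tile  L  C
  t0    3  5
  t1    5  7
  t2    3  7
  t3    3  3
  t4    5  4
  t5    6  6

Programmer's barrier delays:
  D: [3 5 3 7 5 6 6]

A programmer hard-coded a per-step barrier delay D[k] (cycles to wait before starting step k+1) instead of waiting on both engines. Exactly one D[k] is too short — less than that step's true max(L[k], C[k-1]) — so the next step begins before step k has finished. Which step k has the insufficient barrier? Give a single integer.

hazard at step 2

k=0 barrier L[0]=3→3c, D[0]=3 ok
k=1 barrier max(L[1]=5,C[0]=5)→5c, D[1]=5 ok
k=2 barrier max(L[2]=3,C[1]=7)→7c, D[2]=3 SHORT
k=3 barrier max(L[3]=3,C[2]=7)→7c, D[3]=7 ok
k=4 barrier max(L[4]=5,C[3]=3)→5c, D[4]=5 ok
k=5 barrier max(L[5]=6,C[4]=4)→6c, D[5]=6 ok
k=6 barrier C[5]=6→6c, D[6]=6 ok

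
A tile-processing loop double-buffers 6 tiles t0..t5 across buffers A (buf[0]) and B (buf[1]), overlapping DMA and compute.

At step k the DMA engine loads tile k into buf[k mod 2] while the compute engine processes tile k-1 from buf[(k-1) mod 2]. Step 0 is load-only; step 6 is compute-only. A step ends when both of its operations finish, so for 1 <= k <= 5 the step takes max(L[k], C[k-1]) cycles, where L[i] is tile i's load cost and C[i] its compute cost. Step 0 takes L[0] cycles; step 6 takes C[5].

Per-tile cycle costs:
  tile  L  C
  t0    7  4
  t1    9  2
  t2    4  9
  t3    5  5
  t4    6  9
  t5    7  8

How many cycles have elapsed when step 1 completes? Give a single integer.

end_cycle[1] = 16

[0] DMA t0→A (7c) ∥ CU idle ⇒ 7c, clock 7
[1] DMA t1→B (9c) ∥ CU A:t0 (4c) ⇒ 9c, clock 16
[2] DMA t2→A (4c) ∥ CU B:t1 (2c) ⇒ 4c, clock 20
[3] DMA t3→B (5c) ∥ CU A:t2 (9c) ⇒ 9c, clock 29
[4] DMA t4→A (6c) ∥ CU B:t3 (5c) ⇒ 6c, clock 35
[5] DMA t5→B (7c) ∥ CU A:t4 (9c) ⇒ 9c, clock 44
[6] DMA idle ∥ CU B:t5 (8c) ⇒ 8c, clock 52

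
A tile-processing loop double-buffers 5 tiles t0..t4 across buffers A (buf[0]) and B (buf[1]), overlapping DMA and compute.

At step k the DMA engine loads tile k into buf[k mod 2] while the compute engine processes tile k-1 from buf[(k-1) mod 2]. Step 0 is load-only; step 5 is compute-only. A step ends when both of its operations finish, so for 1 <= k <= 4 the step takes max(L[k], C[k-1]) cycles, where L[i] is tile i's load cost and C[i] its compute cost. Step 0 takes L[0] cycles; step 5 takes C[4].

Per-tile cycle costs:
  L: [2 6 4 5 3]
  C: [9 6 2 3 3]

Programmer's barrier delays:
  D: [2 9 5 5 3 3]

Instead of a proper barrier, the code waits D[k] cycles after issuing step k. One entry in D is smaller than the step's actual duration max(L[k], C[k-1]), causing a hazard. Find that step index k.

hazard at step 2

step 0: need L[0]=2 = 2; D[0]=2 ok
step 1: need max(L[1]=6,C[0]=9) = 9; D[1]=9 ok
step 2: need max(L[2]=4,C[1]=6) = 6; D[2]=5 SHORT
step 3: need max(L[3]=5,C[2]=2) = 5; D[3]=5 ok
step 4: need max(L[4]=3,C[3]=3) = 3; D[4]=3 ok
step 5: need C[4]=3 = 3; D[5]=3 ok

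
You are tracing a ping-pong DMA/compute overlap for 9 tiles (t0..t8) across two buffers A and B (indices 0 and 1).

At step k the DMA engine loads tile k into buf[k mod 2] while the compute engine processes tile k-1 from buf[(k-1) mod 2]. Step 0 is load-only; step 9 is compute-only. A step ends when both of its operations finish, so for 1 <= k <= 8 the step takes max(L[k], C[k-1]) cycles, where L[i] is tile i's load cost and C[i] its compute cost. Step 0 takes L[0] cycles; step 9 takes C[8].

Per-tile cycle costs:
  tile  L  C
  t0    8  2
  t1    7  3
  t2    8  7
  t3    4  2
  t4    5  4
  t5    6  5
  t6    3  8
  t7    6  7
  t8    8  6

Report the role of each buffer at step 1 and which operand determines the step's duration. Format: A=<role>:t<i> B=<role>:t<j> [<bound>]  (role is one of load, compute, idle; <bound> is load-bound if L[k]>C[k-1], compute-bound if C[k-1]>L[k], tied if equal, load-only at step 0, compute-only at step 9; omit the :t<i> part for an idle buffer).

step 1: A=compute:t0 B=load:t1 [load-bound]

[0] DMA t0→A (8c) ∥ CU idle ⇒ 8c, clock 8
[1] DMA t1→B (7c) ∥ CU A:t0 (2c) ⇒ 7c, clock 15
[2] DMA t2→A (8c) ∥ CU B:t1 (3c) ⇒ 8c, clock 23
[3] DMA t3→B (4c) ∥ CU A:t2 (7c) ⇒ 7c, clock 30
[4] DMA t4→A (5c) ∥ CU B:t3 (2c) ⇒ 5c, clock 35
[5] DMA t5→B (6c) ∥ CU A:t4 (4c) ⇒ 6c, clock 41
[6] DMA t6→A (3c) ∥ CU B:t5 (5c) ⇒ 5c, clock 46
[7] DMA t7→B (6c) ∥ CU A:t6 (8c) ⇒ 8c, clock 54
[8] DMA t8→A (8c) ∥ CU B:t7 (7c) ⇒ 8c, clock 62
[9] DMA idle ∥ CU A:t8 (6c) ⇒ 6c, clock 68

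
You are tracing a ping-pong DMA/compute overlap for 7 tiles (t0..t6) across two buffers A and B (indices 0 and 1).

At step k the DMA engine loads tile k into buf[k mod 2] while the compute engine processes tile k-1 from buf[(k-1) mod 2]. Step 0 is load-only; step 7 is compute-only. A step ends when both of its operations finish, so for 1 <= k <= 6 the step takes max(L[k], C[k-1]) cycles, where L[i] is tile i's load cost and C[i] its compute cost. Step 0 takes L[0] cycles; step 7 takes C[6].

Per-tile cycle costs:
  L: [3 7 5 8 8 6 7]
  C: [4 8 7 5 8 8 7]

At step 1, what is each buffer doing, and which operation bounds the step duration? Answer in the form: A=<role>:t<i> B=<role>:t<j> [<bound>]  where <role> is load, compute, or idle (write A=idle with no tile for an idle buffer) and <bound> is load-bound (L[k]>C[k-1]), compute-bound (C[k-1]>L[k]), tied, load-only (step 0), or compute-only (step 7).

step 1: A=compute:t0 B=load:t1 [load-bound]

step 0: L[0]=3 → dur=3, Σ=3 | A=load:t0 B=idle [load-only]
step 1: L[1]=7 C[0]=4 → dur=7, Σ=10 | A=compute:t0 B=load:t1 [load-bound]
step 2: L[2]=5 C[1]=8 → dur=8, Σ=18 | A=load:t2 B=compute:t1 [compute-bound]
step 3: L[3]=8 C[2]=7 → dur=8, Σ=26 | A=compute:t2 B=load:t3 [load-bound]
step 4: L[4]=8 C[3]=5 → dur=8, Σ=34 | A=load:t4 B=compute:t3 [load-bound]
step 5: L[5]=6 C[4]=8 → dur=8, Σ=42 | A=compute:t4 B=load:t5 [compute-bound]
step 6: L[6]=7 C[5]=8 → dur=8, Σ=50 | A=load:t6 B=compute:t5 [compute-bound]
step 7: C[6]=7 → dur=7, Σ=57 | A=compute:t6 B=idle [compute-only]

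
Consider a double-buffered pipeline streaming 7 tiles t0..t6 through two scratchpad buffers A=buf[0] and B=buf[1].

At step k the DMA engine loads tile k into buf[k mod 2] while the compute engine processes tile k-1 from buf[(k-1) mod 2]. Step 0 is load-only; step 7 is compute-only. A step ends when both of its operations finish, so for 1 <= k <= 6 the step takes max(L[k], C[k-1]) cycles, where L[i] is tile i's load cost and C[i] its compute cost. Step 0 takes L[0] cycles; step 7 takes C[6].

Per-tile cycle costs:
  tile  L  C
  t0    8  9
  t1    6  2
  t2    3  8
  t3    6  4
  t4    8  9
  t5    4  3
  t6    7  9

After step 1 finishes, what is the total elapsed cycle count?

k=0 load=t0/8c comp=- wait=8 total=8
k=1 load=t1/6c comp=t0/9c wait=9 total=17
k=2 load=t2/3c comp=t1/2c wait=3 total=20
k=3 load=t3/6c comp=t2/8c wait=8 total=28
k=4 load=t4/8c comp=t3/4c wait=8 total=36
k=5 load=t5/4c comp=t4/9c wait=9 total=45
k=6 load=t6/7c comp=t5/3c wait=7 total=52
k=7 load=- comp=t6/9c wait=9 total=61

end_cycle[1] = 17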